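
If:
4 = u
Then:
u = 4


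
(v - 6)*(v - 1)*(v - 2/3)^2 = v^4 - 25*v^3/3 + 142*v^2/9 - 100*v/9 + 8/3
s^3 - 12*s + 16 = (s - 2)^2*(s + 4)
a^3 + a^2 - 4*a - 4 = (a - 2)*(a + 1)*(a + 2)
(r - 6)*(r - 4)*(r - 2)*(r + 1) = r^4 - 11*r^3 + 32*r^2 - 4*r - 48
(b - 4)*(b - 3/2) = b^2 - 11*b/2 + 6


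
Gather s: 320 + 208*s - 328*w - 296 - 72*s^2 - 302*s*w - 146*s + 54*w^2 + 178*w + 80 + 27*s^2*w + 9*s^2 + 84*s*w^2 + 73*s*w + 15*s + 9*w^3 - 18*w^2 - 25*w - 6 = s^2*(27*w - 63) + s*(84*w^2 - 229*w + 77) + 9*w^3 + 36*w^2 - 175*w + 98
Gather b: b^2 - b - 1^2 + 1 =b^2 - b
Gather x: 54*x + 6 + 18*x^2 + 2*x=18*x^2 + 56*x + 6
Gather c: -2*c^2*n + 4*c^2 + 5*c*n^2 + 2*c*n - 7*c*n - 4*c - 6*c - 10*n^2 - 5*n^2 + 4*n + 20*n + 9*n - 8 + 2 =c^2*(4 - 2*n) + c*(5*n^2 - 5*n - 10) - 15*n^2 + 33*n - 6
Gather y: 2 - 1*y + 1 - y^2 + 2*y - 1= -y^2 + y + 2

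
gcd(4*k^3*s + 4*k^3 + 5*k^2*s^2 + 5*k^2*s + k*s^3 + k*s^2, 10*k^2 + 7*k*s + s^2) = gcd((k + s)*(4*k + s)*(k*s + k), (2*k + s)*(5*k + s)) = 1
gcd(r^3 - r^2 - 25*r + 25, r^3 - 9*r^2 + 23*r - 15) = r^2 - 6*r + 5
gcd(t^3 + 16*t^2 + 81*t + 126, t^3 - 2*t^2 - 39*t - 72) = t + 3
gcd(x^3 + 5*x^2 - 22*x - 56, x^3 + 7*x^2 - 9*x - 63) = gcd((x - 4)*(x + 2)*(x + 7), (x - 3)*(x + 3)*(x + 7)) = x + 7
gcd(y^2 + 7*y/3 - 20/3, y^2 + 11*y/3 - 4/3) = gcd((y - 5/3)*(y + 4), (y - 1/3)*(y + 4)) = y + 4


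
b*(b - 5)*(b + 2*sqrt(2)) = b^3 - 5*b^2 + 2*sqrt(2)*b^2 - 10*sqrt(2)*b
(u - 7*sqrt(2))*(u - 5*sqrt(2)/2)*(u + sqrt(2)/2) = u^3 - 9*sqrt(2)*u^2 + 51*u/2 + 35*sqrt(2)/2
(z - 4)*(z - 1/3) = z^2 - 13*z/3 + 4/3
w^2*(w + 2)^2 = w^4 + 4*w^3 + 4*w^2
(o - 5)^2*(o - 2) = o^3 - 12*o^2 + 45*o - 50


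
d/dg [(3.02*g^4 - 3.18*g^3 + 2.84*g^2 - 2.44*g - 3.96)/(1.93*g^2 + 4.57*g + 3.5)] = (11.6572*g^5 + 35.2668*g^4 + 13.2148*g^3 - 15.702*g^2 + 35.1656*g + 9.5572)/(3.7249*g^4 + 17.6402*g^3 + 34.3949*g^2 + 31.99*g + 12.25)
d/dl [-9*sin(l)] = -9*cos(l)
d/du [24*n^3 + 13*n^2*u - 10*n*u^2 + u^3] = 13*n^2 - 20*n*u + 3*u^2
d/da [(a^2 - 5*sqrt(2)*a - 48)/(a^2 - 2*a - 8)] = (-2*a^2 + 5*sqrt(2)*a^2 + 80*a - 96 + 40*sqrt(2))/(a^4 - 4*a^3 - 12*a^2 + 32*a + 64)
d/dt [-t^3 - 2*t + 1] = -3*t^2 - 2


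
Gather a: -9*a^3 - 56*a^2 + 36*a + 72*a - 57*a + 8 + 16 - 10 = -9*a^3 - 56*a^2 + 51*a + 14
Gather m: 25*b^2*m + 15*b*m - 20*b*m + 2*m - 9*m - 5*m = m*(25*b^2 - 5*b - 12)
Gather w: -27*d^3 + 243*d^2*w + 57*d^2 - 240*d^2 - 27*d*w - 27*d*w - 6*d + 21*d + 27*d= -27*d^3 - 183*d^2 + 42*d + w*(243*d^2 - 54*d)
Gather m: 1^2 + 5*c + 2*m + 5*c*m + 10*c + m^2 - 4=15*c + m^2 + m*(5*c + 2) - 3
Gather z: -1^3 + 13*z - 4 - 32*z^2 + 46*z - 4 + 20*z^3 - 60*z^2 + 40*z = 20*z^3 - 92*z^2 + 99*z - 9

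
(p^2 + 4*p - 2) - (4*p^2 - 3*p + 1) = -3*p^2 + 7*p - 3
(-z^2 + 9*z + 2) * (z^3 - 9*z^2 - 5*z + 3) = -z^5 + 18*z^4 - 74*z^3 - 66*z^2 + 17*z + 6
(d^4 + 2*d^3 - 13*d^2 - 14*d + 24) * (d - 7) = d^5 - 5*d^4 - 27*d^3 + 77*d^2 + 122*d - 168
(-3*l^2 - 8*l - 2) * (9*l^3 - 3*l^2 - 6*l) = -27*l^5 - 63*l^4 + 24*l^3 + 54*l^2 + 12*l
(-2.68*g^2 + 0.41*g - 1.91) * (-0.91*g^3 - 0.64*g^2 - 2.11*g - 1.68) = 2.4388*g^5 + 1.3421*g^4 + 7.1305*g^3 + 4.8597*g^2 + 3.3413*g + 3.2088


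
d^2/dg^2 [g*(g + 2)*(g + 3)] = 6*g + 10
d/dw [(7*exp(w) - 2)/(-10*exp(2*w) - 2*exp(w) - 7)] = (70*exp(2*w) - 40*exp(w) - 53)*exp(w)/(100*exp(4*w) + 40*exp(3*w) + 144*exp(2*w) + 28*exp(w) + 49)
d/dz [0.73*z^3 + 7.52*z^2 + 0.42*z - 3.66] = 2.19*z^2 + 15.04*z + 0.42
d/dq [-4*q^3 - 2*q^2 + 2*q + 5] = -12*q^2 - 4*q + 2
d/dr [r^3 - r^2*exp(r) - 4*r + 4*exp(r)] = -r^2*exp(r) + 3*r^2 - 2*r*exp(r) + 4*exp(r) - 4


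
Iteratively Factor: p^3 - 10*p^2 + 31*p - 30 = (p - 2)*(p^2 - 8*p + 15) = (p - 3)*(p - 2)*(p - 5)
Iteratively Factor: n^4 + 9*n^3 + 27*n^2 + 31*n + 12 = (n + 1)*(n^3 + 8*n^2 + 19*n + 12) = (n + 1)*(n + 4)*(n^2 + 4*n + 3) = (n + 1)^2*(n + 4)*(n + 3)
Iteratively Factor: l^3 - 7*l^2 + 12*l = (l - 3)*(l^2 - 4*l) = (l - 4)*(l - 3)*(l)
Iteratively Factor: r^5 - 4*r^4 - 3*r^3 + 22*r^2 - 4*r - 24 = (r - 2)*(r^4 - 2*r^3 - 7*r^2 + 8*r + 12) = (r - 3)*(r - 2)*(r^3 + r^2 - 4*r - 4) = (r - 3)*(r - 2)*(r + 2)*(r^2 - r - 2) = (r - 3)*(r - 2)^2*(r + 2)*(r + 1)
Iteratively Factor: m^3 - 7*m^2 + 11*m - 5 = (m - 1)*(m^2 - 6*m + 5) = (m - 5)*(m - 1)*(m - 1)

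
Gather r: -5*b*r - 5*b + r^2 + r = -5*b + r^2 + r*(1 - 5*b)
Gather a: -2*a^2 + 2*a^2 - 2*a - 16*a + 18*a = 0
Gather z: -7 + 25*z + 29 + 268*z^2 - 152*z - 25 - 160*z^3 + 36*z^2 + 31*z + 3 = -160*z^3 + 304*z^2 - 96*z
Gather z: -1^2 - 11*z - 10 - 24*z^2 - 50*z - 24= -24*z^2 - 61*z - 35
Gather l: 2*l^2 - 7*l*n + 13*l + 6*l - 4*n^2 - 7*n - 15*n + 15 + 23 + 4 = 2*l^2 + l*(19 - 7*n) - 4*n^2 - 22*n + 42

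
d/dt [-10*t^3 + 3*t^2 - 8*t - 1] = -30*t^2 + 6*t - 8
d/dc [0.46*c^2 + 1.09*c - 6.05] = 0.92*c + 1.09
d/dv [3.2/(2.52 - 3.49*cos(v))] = -11.168*sin(v)/(3.49*cos(v) - 2.52)^2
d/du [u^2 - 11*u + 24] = 2*u - 11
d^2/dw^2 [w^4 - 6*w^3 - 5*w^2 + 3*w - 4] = 12*w^2 - 36*w - 10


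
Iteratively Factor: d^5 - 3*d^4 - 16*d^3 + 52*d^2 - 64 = (d + 1)*(d^4 - 4*d^3 - 12*d^2 + 64*d - 64) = (d - 4)*(d + 1)*(d^3 - 12*d + 16) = (d - 4)*(d - 2)*(d + 1)*(d^2 + 2*d - 8) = (d - 4)*(d - 2)*(d + 1)*(d + 4)*(d - 2)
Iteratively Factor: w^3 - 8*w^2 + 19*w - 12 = (w - 3)*(w^2 - 5*w + 4) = (w - 3)*(w - 1)*(w - 4)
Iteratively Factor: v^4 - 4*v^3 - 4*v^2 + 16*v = (v)*(v^3 - 4*v^2 - 4*v + 16) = v*(v - 2)*(v^2 - 2*v - 8) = v*(v - 4)*(v - 2)*(v + 2)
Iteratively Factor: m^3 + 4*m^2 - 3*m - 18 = (m - 2)*(m^2 + 6*m + 9) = (m - 2)*(m + 3)*(m + 3)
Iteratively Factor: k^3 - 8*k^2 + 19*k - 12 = (k - 4)*(k^2 - 4*k + 3) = (k - 4)*(k - 1)*(k - 3)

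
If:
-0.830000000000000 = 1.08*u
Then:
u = -0.77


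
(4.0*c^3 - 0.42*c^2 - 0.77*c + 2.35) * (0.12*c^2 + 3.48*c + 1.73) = 0.48*c^5 + 13.8696*c^4 + 5.366*c^3 - 3.1242*c^2 + 6.8459*c + 4.0655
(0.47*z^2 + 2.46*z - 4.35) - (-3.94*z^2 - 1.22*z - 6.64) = 4.41*z^2 + 3.68*z + 2.29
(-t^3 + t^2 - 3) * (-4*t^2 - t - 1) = 4*t^5 - 3*t^4 + 11*t^2 + 3*t + 3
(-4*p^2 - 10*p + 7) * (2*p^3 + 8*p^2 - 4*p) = -8*p^5 - 52*p^4 - 50*p^3 + 96*p^2 - 28*p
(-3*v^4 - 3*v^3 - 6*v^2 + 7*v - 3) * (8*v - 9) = -24*v^5 + 3*v^4 - 21*v^3 + 110*v^2 - 87*v + 27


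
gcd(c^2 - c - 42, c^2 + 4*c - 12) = c + 6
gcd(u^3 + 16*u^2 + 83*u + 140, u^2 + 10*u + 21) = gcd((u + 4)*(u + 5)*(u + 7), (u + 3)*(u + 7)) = u + 7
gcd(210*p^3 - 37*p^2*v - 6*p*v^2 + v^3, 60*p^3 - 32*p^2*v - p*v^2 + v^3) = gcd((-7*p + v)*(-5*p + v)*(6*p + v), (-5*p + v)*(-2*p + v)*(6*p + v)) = 30*p^2 - p*v - v^2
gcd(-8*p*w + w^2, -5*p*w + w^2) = w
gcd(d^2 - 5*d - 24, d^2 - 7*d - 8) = d - 8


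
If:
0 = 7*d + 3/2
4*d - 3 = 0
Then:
No Solution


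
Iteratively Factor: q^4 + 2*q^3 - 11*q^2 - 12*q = (q + 4)*(q^3 - 2*q^2 - 3*q) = (q + 1)*(q + 4)*(q^2 - 3*q) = q*(q + 1)*(q + 4)*(q - 3)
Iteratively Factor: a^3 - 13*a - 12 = (a + 1)*(a^2 - a - 12) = (a - 4)*(a + 1)*(a + 3)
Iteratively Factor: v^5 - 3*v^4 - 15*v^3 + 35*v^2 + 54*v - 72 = (v - 4)*(v^4 + v^3 - 11*v^2 - 9*v + 18) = (v - 4)*(v + 2)*(v^3 - v^2 - 9*v + 9) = (v - 4)*(v - 1)*(v + 2)*(v^2 - 9) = (v - 4)*(v - 1)*(v + 2)*(v + 3)*(v - 3)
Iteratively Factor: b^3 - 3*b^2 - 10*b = (b)*(b^2 - 3*b - 10) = b*(b - 5)*(b + 2)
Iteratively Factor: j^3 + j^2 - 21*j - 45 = (j + 3)*(j^2 - 2*j - 15) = (j - 5)*(j + 3)*(j + 3)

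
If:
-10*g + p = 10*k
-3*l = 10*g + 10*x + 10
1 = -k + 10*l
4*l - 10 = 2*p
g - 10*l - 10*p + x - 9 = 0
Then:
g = -7537/606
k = 3697/303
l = 400/303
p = -715/303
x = 6691/606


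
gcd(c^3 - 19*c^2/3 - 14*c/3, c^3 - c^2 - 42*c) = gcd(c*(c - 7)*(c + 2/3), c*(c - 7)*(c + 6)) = c^2 - 7*c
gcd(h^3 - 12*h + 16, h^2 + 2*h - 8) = h^2 + 2*h - 8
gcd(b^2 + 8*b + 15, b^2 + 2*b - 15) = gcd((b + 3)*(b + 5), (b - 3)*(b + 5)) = b + 5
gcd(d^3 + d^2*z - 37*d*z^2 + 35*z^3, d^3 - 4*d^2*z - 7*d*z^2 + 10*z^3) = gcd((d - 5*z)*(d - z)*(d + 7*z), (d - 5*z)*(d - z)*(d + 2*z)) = d^2 - 6*d*z + 5*z^2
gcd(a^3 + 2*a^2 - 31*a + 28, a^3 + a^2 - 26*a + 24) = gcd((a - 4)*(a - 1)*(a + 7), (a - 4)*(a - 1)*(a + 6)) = a^2 - 5*a + 4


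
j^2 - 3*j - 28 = (j - 7)*(j + 4)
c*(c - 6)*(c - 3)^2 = c^4 - 12*c^3 + 45*c^2 - 54*c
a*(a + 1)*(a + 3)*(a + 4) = a^4 + 8*a^3 + 19*a^2 + 12*a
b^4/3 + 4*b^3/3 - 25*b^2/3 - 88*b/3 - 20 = (b/3 + 1/3)*(b - 5)*(b + 2)*(b + 6)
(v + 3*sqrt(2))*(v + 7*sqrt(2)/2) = v^2 + 13*sqrt(2)*v/2 + 21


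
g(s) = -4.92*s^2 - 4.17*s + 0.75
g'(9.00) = -92.73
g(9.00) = -435.30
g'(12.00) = -122.25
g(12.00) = -757.77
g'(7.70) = -79.94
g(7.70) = -323.07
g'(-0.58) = 1.54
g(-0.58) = 1.51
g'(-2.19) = 17.38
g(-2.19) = -13.71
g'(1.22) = -16.17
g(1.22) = -11.66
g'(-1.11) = 6.75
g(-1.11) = -0.68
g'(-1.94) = 14.92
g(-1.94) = -9.68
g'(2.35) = -27.29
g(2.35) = -36.22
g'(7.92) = -82.10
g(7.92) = -340.89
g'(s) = -9.84*s - 4.17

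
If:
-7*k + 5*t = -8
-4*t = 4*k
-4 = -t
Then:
No Solution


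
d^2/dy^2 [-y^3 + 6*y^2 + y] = 12 - 6*y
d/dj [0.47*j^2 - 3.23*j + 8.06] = 0.94*j - 3.23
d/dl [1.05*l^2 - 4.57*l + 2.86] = 2.1*l - 4.57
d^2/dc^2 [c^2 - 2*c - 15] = 2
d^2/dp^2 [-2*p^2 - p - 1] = -4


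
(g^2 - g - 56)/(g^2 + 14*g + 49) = (g - 8)/(g + 7)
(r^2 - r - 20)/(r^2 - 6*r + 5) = (r + 4)/(r - 1)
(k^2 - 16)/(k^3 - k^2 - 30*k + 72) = (k + 4)/(k^2 + 3*k - 18)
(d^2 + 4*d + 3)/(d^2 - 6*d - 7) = (d + 3)/(d - 7)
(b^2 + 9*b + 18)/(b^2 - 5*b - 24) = (b + 6)/(b - 8)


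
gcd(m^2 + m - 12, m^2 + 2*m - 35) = 1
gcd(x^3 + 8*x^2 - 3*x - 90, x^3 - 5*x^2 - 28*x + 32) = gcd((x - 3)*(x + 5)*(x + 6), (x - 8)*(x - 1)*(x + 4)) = 1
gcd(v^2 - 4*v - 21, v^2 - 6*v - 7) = v - 7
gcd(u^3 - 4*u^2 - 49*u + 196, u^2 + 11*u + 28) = u + 7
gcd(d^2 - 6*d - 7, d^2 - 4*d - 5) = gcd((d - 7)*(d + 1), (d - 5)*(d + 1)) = d + 1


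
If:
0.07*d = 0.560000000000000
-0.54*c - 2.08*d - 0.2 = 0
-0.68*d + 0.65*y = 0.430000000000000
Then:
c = -31.19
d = 8.00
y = 9.03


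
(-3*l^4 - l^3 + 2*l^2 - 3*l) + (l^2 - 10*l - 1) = -3*l^4 - l^3 + 3*l^2 - 13*l - 1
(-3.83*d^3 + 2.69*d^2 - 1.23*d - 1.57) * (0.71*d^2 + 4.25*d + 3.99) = -2.7193*d^5 - 14.3676*d^4 - 4.7225*d^3 + 4.3909*d^2 - 11.5802*d - 6.2643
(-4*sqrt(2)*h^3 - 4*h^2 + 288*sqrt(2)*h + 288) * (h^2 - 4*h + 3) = -4*sqrt(2)*h^5 - 4*h^4 + 16*sqrt(2)*h^4 + 16*h^3 + 276*sqrt(2)*h^3 - 1152*sqrt(2)*h^2 + 276*h^2 - 1152*h + 864*sqrt(2)*h + 864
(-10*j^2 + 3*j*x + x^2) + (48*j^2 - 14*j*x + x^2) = 38*j^2 - 11*j*x + 2*x^2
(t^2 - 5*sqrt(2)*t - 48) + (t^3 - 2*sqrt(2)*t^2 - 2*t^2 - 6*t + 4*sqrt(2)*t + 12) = t^3 - 2*sqrt(2)*t^2 - t^2 - 6*t - sqrt(2)*t - 36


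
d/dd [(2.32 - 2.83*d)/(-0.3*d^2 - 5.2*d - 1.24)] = (-0.849*d^2 + 1.392*d + 15.5732)/(0.09*d^4 + 3.12*d^3 + 27.784*d^2 + 12.896*d + 1.5376)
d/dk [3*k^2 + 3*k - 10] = 6*k + 3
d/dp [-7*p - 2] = -7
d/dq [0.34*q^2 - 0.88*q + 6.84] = 0.68*q - 0.88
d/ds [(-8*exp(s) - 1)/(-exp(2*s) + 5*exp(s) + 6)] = (-(2*exp(s) - 5)*(8*exp(s) + 1) + 8*exp(2*s) - 40*exp(s) - 48)*exp(s)/(-exp(2*s) + 5*exp(s) + 6)^2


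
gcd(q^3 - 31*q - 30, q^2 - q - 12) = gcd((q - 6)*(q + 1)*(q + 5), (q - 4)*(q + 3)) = 1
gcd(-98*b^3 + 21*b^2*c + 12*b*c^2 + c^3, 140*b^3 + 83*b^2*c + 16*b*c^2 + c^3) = 7*b + c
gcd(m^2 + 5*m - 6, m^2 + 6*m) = m + 6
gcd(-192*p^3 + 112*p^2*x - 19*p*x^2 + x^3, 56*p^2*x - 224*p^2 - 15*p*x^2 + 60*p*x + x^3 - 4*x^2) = -8*p + x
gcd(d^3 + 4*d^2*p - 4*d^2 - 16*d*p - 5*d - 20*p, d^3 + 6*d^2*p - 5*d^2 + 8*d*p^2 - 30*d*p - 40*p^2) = d^2 + 4*d*p - 5*d - 20*p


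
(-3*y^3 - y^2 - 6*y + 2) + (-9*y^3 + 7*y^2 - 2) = -12*y^3 + 6*y^2 - 6*y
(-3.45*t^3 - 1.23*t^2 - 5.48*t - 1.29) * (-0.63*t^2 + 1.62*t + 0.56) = 2.1735*t^5 - 4.8141*t^4 - 0.4722*t^3 - 8.7537*t^2 - 5.1586*t - 0.7224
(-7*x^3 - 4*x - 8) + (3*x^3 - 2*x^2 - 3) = -4*x^3 - 2*x^2 - 4*x - 11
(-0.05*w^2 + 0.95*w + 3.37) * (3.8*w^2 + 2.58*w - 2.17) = -0.19*w^4 + 3.481*w^3 + 15.3655*w^2 + 6.6331*w - 7.3129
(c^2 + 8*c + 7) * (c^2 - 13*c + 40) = c^4 - 5*c^3 - 57*c^2 + 229*c + 280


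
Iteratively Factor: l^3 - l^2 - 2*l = (l)*(l^2 - l - 2) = l*(l + 1)*(l - 2)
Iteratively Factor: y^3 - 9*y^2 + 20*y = (y - 4)*(y^2 - 5*y) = y*(y - 4)*(y - 5)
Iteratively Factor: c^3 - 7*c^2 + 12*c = (c)*(c^2 - 7*c + 12) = c*(c - 3)*(c - 4)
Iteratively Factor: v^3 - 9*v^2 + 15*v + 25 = (v + 1)*(v^2 - 10*v + 25) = (v - 5)*(v + 1)*(v - 5)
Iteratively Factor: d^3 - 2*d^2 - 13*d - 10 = (d - 5)*(d^2 + 3*d + 2) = (d - 5)*(d + 1)*(d + 2)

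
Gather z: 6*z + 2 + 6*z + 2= 12*z + 4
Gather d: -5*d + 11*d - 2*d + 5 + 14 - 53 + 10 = 4*d - 24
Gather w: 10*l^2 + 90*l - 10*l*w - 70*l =10*l^2 - 10*l*w + 20*l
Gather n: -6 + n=n - 6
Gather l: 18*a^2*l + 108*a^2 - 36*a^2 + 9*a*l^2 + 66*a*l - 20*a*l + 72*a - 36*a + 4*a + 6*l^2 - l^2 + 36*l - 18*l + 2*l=72*a^2 + 40*a + l^2*(9*a + 5) + l*(18*a^2 + 46*a + 20)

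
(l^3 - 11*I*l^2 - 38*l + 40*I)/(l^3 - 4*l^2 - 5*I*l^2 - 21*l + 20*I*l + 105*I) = (l^2 - 6*I*l - 8)/(l^2 - 4*l - 21)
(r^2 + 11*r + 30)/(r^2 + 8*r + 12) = (r + 5)/(r + 2)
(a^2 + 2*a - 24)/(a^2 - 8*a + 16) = (a + 6)/(a - 4)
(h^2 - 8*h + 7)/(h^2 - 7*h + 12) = (h^2 - 8*h + 7)/(h^2 - 7*h + 12)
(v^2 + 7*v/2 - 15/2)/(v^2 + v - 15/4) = 2*(v + 5)/(2*v + 5)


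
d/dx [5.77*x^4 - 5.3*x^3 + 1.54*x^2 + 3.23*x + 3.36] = 23.08*x^3 - 15.9*x^2 + 3.08*x + 3.23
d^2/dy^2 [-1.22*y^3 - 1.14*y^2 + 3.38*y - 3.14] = -7.32*y - 2.28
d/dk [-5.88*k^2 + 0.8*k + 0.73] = 0.8 - 11.76*k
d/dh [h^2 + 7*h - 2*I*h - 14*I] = 2*h + 7 - 2*I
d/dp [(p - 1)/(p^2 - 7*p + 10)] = (p^2 - 7*p - (p - 1)*(2*p - 7) + 10)/(p^2 - 7*p + 10)^2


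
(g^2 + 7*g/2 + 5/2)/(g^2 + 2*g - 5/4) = 2*(g + 1)/(2*g - 1)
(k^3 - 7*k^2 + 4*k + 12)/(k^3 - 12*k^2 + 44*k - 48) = (k + 1)/(k - 4)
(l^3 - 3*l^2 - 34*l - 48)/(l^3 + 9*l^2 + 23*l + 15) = (l^2 - 6*l - 16)/(l^2 + 6*l + 5)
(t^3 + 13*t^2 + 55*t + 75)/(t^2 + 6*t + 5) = (t^2 + 8*t + 15)/(t + 1)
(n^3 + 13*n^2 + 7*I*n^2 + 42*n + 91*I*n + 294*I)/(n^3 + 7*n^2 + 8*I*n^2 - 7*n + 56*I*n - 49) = (n + 6)/(n + I)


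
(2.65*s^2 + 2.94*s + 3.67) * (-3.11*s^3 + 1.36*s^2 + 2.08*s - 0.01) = -8.2415*s^5 - 5.5394*s^4 - 1.9033*s^3 + 11.0799*s^2 + 7.6042*s - 0.0367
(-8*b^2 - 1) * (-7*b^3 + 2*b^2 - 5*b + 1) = 56*b^5 - 16*b^4 + 47*b^3 - 10*b^2 + 5*b - 1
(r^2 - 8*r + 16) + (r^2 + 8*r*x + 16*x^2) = 2*r^2 + 8*r*x - 8*r + 16*x^2 + 16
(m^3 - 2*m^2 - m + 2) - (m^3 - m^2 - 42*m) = -m^2 + 41*m + 2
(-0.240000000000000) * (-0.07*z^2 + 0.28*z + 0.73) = 0.0168*z^2 - 0.0672*z - 0.1752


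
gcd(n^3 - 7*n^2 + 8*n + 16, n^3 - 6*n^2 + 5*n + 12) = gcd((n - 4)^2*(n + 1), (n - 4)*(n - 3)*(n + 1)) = n^2 - 3*n - 4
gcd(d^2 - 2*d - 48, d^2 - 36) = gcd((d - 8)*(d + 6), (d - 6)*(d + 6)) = d + 6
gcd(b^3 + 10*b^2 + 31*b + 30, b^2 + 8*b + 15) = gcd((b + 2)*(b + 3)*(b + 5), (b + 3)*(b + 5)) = b^2 + 8*b + 15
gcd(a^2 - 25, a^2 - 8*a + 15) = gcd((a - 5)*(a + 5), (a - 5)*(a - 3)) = a - 5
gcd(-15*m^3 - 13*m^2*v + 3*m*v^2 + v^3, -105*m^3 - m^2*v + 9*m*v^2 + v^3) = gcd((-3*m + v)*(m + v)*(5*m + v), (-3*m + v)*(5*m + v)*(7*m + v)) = -15*m^2 + 2*m*v + v^2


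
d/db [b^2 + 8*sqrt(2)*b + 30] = 2*b + 8*sqrt(2)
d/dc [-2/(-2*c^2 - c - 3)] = 2*(-4*c - 1)/(2*c^2 + c + 3)^2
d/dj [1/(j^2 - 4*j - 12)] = 2*(2 - j)/(-j^2 + 4*j + 12)^2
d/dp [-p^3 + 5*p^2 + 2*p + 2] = -3*p^2 + 10*p + 2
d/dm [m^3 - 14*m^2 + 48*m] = 3*m^2 - 28*m + 48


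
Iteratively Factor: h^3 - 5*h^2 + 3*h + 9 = (h - 3)*(h^2 - 2*h - 3) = (h - 3)*(h + 1)*(h - 3)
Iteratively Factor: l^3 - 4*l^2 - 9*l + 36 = (l - 4)*(l^2 - 9) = (l - 4)*(l - 3)*(l + 3)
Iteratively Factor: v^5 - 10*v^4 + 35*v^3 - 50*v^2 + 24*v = (v - 1)*(v^4 - 9*v^3 + 26*v^2 - 24*v) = (v - 4)*(v - 1)*(v^3 - 5*v^2 + 6*v) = (v - 4)*(v - 3)*(v - 1)*(v^2 - 2*v) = (v - 4)*(v - 3)*(v - 2)*(v - 1)*(v)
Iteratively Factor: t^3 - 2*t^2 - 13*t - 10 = (t + 2)*(t^2 - 4*t - 5) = (t - 5)*(t + 2)*(t + 1)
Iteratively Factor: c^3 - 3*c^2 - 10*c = (c - 5)*(c^2 + 2*c) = c*(c - 5)*(c + 2)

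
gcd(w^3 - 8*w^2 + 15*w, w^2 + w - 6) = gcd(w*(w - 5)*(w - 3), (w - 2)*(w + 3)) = 1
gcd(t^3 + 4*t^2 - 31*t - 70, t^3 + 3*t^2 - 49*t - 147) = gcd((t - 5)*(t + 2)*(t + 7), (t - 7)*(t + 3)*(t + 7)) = t + 7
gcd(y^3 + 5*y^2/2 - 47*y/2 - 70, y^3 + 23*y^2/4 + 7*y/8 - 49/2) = y^2 + 15*y/2 + 14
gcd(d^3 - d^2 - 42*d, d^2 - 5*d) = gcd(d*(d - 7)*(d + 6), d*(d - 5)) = d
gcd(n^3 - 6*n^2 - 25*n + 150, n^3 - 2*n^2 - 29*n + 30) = n^2 - n - 30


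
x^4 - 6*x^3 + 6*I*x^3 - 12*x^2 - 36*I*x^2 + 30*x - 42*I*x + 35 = (x - 7)*(x + 1)*(x + I)*(x + 5*I)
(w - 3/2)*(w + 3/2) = w^2 - 9/4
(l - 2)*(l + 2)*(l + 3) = l^3 + 3*l^2 - 4*l - 12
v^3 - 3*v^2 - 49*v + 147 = (v - 7)*(v - 3)*(v + 7)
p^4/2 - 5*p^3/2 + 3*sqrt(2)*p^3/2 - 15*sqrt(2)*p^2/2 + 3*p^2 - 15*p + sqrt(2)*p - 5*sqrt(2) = (p/2 + sqrt(2)/2)*(p - 5)*(p + sqrt(2))^2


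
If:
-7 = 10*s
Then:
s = -7/10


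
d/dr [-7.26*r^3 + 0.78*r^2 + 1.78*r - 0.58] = -21.78*r^2 + 1.56*r + 1.78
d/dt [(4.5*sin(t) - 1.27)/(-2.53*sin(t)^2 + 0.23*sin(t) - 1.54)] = (11.385*sin(t)^2 - 6.4262*sin(t) - 6.6379)*cos(t)/(6.4009*sin(t)^4 - 1.1638*sin(t)^3 + 7.8453*sin(t)^2 - 0.7084*sin(t) + 2.3716)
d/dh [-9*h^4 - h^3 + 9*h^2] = 3*h*(-12*h^2 - h + 6)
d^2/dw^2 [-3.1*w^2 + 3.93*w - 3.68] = -6.20000000000000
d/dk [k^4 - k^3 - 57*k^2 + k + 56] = 4*k^3 - 3*k^2 - 114*k + 1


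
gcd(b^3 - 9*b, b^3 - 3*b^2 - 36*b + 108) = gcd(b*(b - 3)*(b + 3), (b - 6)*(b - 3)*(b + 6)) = b - 3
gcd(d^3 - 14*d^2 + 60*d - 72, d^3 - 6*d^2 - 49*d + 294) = d - 6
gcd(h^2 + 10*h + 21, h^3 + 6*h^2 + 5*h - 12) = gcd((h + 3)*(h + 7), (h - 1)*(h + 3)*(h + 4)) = h + 3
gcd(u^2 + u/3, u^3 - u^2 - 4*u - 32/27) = u + 1/3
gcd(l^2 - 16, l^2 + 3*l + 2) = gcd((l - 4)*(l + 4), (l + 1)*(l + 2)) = 1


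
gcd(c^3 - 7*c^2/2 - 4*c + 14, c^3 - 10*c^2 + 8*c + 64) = c + 2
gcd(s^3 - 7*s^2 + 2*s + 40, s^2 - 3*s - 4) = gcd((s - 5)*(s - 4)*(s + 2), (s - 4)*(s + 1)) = s - 4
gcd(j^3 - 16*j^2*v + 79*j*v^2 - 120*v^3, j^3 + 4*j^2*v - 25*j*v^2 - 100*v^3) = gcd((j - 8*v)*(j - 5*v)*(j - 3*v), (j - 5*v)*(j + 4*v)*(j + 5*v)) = -j + 5*v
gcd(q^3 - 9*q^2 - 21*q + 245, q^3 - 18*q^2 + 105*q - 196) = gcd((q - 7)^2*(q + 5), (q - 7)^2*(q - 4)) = q^2 - 14*q + 49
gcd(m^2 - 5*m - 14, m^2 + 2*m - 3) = 1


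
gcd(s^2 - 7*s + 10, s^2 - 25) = s - 5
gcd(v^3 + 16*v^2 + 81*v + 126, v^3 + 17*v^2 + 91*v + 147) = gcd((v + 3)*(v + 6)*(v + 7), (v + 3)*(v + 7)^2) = v^2 + 10*v + 21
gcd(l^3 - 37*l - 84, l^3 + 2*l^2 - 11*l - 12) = l + 4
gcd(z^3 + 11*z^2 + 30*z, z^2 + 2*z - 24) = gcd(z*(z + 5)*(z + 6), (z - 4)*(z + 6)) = z + 6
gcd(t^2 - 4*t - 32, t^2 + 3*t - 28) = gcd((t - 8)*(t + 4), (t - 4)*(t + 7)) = 1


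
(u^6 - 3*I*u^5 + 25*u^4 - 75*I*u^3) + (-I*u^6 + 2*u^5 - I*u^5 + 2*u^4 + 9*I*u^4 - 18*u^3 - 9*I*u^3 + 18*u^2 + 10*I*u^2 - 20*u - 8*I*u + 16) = u^6 - I*u^6 + 2*u^5 - 4*I*u^5 + 27*u^4 + 9*I*u^4 - 18*u^3 - 84*I*u^3 + 18*u^2 + 10*I*u^2 - 20*u - 8*I*u + 16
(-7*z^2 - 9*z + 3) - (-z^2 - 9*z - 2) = 5 - 6*z^2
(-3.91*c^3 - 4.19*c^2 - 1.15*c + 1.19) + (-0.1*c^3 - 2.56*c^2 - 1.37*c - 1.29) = -4.01*c^3 - 6.75*c^2 - 2.52*c - 0.1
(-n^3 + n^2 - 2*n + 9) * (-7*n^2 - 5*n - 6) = 7*n^5 - 2*n^4 + 15*n^3 - 59*n^2 - 33*n - 54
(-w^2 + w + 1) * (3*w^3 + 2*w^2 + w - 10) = -3*w^5 + w^4 + 4*w^3 + 13*w^2 - 9*w - 10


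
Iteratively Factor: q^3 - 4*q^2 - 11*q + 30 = (q - 5)*(q^2 + q - 6) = (q - 5)*(q + 3)*(q - 2)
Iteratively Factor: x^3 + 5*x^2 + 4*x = (x + 1)*(x^2 + 4*x) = (x + 1)*(x + 4)*(x)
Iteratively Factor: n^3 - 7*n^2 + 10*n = (n - 5)*(n^2 - 2*n) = n*(n - 5)*(n - 2)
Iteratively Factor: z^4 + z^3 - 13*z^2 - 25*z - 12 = (z - 4)*(z^3 + 5*z^2 + 7*z + 3) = (z - 4)*(z + 1)*(z^2 + 4*z + 3) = (z - 4)*(z + 1)*(z + 3)*(z + 1)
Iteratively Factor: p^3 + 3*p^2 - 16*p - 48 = (p - 4)*(p^2 + 7*p + 12) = (p - 4)*(p + 4)*(p + 3)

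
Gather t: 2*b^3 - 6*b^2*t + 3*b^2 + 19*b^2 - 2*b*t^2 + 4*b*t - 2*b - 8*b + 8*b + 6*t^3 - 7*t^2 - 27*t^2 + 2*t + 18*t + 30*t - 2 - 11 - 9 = 2*b^3 + 22*b^2 - 2*b + 6*t^3 + t^2*(-2*b - 34) + t*(-6*b^2 + 4*b + 50) - 22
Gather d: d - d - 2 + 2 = 0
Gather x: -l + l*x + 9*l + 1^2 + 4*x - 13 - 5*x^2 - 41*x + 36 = 8*l - 5*x^2 + x*(l - 37) + 24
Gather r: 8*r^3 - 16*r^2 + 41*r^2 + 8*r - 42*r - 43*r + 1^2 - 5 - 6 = 8*r^3 + 25*r^2 - 77*r - 10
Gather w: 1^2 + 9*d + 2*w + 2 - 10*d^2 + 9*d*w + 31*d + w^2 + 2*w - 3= -10*d^2 + 40*d + w^2 + w*(9*d + 4)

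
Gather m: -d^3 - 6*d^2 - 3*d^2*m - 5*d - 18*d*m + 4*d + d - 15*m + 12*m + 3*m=-d^3 - 6*d^2 + m*(-3*d^2 - 18*d)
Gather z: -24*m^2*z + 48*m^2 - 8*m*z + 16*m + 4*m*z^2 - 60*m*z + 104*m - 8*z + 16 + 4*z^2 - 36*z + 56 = 48*m^2 + 120*m + z^2*(4*m + 4) + z*(-24*m^2 - 68*m - 44) + 72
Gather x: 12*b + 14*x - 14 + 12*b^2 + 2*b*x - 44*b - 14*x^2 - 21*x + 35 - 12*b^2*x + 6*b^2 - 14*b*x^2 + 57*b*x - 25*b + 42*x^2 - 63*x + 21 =18*b^2 - 57*b + x^2*(28 - 14*b) + x*(-12*b^2 + 59*b - 70) + 42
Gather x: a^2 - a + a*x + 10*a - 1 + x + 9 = a^2 + 9*a + x*(a + 1) + 8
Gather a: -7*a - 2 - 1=-7*a - 3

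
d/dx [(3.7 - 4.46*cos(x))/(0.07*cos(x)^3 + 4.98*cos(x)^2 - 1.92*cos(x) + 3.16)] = (-0.6244*cos(x)^3 - 21.4338*cos(x)^2 + 36.852*cos(x) + 6.9896)*sin(x)/(0.0049*cos(x)^6 + 0.6972*cos(x)^5 + 24.5316*cos(x)^4 - 18.6808*cos(x)^3 + 35.16*cos(x)^2 - 12.1344*cos(x) + 9.9856)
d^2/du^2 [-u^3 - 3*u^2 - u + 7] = -6*u - 6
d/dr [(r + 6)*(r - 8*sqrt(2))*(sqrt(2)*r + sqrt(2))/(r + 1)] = 2*sqrt(2)*r - 16 + 6*sqrt(2)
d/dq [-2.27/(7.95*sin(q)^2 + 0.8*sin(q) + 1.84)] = (36.093*sin(q) + 1.816)*cos(q)/(7.95*sin(q)^2 + 0.8*sin(q) + 1.84)^2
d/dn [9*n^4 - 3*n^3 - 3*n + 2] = 36*n^3 - 9*n^2 - 3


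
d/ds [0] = 0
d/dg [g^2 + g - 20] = 2*g + 1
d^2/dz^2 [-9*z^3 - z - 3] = -54*z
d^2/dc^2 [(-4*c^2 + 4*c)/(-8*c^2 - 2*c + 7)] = 8*(-80*c^3 + 168*c^2 - 168*c + 35)/(512*c^6 + 384*c^5 - 1248*c^4 - 664*c^3 + 1092*c^2 + 294*c - 343)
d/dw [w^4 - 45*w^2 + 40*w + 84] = 4*w^3 - 90*w + 40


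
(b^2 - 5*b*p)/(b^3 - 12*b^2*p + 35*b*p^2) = 1/(b - 7*p)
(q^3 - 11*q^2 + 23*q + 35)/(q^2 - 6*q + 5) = (q^2 - 6*q - 7)/(q - 1)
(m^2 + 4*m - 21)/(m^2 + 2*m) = (m^2 + 4*m - 21)/(m*(m + 2))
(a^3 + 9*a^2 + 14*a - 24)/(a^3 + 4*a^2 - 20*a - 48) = (a^2 + 3*a - 4)/(a^2 - 2*a - 8)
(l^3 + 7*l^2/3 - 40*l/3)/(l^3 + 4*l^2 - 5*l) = (l - 8/3)/(l - 1)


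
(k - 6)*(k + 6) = k^2 - 36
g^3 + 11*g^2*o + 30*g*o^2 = g*(g + 5*o)*(g + 6*o)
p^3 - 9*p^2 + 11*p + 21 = (p - 7)*(p - 3)*(p + 1)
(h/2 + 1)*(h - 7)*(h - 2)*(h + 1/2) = h^4/2 - 13*h^3/4 - 15*h^2/4 + 13*h + 7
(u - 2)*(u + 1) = u^2 - u - 2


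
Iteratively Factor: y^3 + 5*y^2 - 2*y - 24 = (y + 3)*(y^2 + 2*y - 8) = (y - 2)*(y + 3)*(y + 4)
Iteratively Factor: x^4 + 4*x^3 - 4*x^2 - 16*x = (x - 2)*(x^3 + 6*x^2 + 8*x) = (x - 2)*(x + 4)*(x^2 + 2*x) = x*(x - 2)*(x + 4)*(x + 2)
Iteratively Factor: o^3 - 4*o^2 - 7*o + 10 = (o + 2)*(o^2 - 6*o + 5) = (o - 1)*(o + 2)*(o - 5)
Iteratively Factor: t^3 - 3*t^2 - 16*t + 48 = (t - 3)*(t^2 - 16) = (t - 4)*(t - 3)*(t + 4)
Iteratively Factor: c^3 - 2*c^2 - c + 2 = (c + 1)*(c^2 - 3*c + 2) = (c - 2)*(c + 1)*(c - 1)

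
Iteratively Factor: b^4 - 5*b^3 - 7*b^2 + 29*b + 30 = (b + 1)*(b^3 - 6*b^2 - b + 30) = (b - 3)*(b + 1)*(b^2 - 3*b - 10) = (b - 5)*(b - 3)*(b + 1)*(b + 2)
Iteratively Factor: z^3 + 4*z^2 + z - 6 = (z + 2)*(z^2 + 2*z - 3) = (z + 2)*(z + 3)*(z - 1)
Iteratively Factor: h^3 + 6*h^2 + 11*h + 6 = (h + 1)*(h^2 + 5*h + 6) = (h + 1)*(h + 2)*(h + 3)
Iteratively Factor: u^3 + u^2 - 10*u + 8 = (u + 4)*(u^2 - 3*u + 2) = (u - 2)*(u + 4)*(u - 1)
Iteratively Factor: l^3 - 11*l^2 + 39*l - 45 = (l - 3)*(l^2 - 8*l + 15) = (l - 5)*(l - 3)*(l - 3)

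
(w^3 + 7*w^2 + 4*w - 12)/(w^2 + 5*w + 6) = (w^2 + 5*w - 6)/(w + 3)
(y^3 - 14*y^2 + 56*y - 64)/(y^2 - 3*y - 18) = (-y^3 + 14*y^2 - 56*y + 64)/(-y^2 + 3*y + 18)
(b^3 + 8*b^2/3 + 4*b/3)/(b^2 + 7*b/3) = (3*b^2 + 8*b + 4)/(3*b + 7)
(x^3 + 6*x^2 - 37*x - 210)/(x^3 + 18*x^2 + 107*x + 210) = (x - 6)/(x + 6)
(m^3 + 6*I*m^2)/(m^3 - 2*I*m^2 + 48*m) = m/(m - 8*I)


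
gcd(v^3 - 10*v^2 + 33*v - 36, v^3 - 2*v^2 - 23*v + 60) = v^2 - 7*v + 12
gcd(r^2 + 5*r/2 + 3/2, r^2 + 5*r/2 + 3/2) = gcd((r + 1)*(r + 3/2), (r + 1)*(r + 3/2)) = r^2 + 5*r/2 + 3/2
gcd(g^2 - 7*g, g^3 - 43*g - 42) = g - 7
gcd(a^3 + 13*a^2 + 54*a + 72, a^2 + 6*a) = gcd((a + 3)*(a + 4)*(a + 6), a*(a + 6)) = a + 6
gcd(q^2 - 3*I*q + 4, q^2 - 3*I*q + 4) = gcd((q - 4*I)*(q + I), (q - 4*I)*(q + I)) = q^2 - 3*I*q + 4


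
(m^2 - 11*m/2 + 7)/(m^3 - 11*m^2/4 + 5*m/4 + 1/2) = 2*(2*m - 7)/(4*m^2 - 3*m - 1)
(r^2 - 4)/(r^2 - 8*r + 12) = (r + 2)/(r - 6)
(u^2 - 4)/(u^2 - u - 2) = (u + 2)/(u + 1)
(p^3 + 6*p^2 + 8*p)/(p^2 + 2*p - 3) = p*(p^2 + 6*p + 8)/(p^2 + 2*p - 3)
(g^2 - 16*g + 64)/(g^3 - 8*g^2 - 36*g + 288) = (g - 8)/(g^2 - 36)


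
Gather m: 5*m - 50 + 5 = 5*m - 45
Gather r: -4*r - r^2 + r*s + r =-r^2 + r*(s - 3)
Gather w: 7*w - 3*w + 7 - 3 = 4*w + 4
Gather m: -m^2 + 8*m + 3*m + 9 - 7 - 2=-m^2 + 11*m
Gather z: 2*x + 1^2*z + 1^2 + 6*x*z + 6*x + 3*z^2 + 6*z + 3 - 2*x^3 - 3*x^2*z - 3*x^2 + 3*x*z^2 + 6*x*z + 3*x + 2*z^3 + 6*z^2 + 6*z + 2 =-2*x^3 - 3*x^2 + 11*x + 2*z^3 + z^2*(3*x + 9) + z*(-3*x^2 + 12*x + 13) + 6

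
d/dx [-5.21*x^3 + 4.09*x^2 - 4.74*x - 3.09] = -15.63*x^2 + 8.18*x - 4.74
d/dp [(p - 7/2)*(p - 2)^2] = 3*(p - 3)*(p - 2)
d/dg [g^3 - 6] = 3*g^2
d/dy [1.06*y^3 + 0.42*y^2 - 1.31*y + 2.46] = 3.18*y^2 + 0.84*y - 1.31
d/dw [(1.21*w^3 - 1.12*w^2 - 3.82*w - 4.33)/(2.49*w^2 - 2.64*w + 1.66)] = (3.0129*w^4 - 6.3888*w^3 + 18.4944*w^2 + 17.845*w - 17.7724)/(6.2001*w^4 - 13.1472*w^3 + 15.2364*w^2 - 8.7648*w + 2.7556)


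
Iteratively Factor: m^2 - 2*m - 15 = (m + 3)*(m - 5)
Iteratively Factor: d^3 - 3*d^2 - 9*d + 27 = (d + 3)*(d^2 - 6*d + 9) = (d - 3)*(d + 3)*(d - 3)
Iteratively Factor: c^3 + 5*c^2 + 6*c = (c)*(c^2 + 5*c + 6) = c*(c + 2)*(c + 3)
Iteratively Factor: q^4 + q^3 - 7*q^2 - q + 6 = (q - 1)*(q^3 + 2*q^2 - 5*q - 6) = (q - 1)*(q + 1)*(q^2 + q - 6) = (q - 1)*(q + 1)*(q + 3)*(q - 2)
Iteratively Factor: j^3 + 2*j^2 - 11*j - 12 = (j - 3)*(j^2 + 5*j + 4) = (j - 3)*(j + 1)*(j + 4)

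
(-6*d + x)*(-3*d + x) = 18*d^2 - 9*d*x + x^2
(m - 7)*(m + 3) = m^2 - 4*m - 21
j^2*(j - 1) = j^3 - j^2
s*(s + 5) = s^2 + 5*s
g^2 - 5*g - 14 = (g - 7)*(g + 2)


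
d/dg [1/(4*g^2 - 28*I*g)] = (-2*g + 7*I)/(4*g^2*(g - 7*I)^2)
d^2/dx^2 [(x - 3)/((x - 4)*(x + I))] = 2*((x - 4)^2*(x - 3) - (x - 4)^2*(x + I) + (x - 4)*(x - 3)*(x + I) - (x - 4)*(x + I)^2 + (x - 3)*(x + I)^2)/((x - 4)^3*(x + I)^3)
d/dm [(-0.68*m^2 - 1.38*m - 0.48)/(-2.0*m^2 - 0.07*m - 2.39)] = (-2.7124*m^2 + 1.3304*m + 3.2646)/(4.0*m^4 + 0.28*m^3 + 9.5649*m^2 + 0.3346*m + 5.7121)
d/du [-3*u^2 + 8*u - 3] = 8 - 6*u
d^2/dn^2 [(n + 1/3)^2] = 2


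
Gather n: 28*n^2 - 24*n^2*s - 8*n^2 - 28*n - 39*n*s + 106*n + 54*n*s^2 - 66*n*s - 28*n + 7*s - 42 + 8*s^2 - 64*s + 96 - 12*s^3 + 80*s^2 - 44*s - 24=n^2*(20 - 24*s) + n*(54*s^2 - 105*s + 50) - 12*s^3 + 88*s^2 - 101*s + 30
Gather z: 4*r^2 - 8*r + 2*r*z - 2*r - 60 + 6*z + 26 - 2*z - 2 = 4*r^2 - 10*r + z*(2*r + 4) - 36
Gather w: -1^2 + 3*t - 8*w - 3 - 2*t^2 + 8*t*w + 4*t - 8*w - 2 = -2*t^2 + 7*t + w*(8*t - 16) - 6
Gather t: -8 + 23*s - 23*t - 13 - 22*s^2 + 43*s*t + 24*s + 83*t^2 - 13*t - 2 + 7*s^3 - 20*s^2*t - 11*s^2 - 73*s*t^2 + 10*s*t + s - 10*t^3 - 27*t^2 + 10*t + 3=7*s^3 - 33*s^2 + 48*s - 10*t^3 + t^2*(56 - 73*s) + t*(-20*s^2 + 53*s - 26) - 20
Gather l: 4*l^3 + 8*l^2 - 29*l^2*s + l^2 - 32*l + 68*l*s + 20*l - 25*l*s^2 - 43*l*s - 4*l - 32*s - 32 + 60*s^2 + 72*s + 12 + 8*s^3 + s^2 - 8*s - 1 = 4*l^3 + l^2*(9 - 29*s) + l*(-25*s^2 + 25*s - 16) + 8*s^3 + 61*s^2 + 32*s - 21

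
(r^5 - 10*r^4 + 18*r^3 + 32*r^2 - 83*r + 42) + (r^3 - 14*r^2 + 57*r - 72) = r^5 - 10*r^4 + 19*r^3 + 18*r^2 - 26*r - 30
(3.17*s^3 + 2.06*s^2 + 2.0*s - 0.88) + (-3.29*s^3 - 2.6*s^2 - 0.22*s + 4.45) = -0.12*s^3 - 0.54*s^2 + 1.78*s + 3.57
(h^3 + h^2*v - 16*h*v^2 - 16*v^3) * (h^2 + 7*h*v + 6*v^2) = h^5 + 8*h^4*v - 3*h^3*v^2 - 122*h^2*v^3 - 208*h*v^4 - 96*v^5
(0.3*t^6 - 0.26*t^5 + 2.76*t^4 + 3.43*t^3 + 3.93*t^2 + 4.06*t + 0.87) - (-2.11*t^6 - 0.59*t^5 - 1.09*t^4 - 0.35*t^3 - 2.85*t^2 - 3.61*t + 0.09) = 2.41*t^6 + 0.33*t^5 + 3.85*t^4 + 3.78*t^3 + 6.78*t^2 + 7.67*t + 0.78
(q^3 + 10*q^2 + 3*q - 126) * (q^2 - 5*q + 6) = q^5 + 5*q^4 - 41*q^3 - 81*q^2 + 648*q - 756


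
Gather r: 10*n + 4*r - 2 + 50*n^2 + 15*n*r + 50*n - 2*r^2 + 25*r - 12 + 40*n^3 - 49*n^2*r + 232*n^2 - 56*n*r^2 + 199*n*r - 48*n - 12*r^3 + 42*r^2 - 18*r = 40*n^3 + 282*n^2 + 12*n - 12*r^3 + r^2*(40 - 56*n) + r*(-49*n^2 + 214*n + 11) - 14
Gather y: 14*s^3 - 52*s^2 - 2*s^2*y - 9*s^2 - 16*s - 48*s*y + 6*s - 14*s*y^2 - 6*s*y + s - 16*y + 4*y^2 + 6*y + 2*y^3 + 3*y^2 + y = 14*s^3 - 61*s^2 - 9*s + 2*y^3 + y^2*(7 - 14*s) + y*(-2*s^2 - 54*s - 9)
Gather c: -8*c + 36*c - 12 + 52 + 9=28*c + 49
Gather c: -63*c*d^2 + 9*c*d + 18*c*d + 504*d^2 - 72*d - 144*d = c*(-63*d^2 + 27*d) + 504*d^2 - 216*d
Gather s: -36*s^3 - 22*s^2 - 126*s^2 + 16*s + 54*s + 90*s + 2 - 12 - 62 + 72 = -36*s^3 - 148*s^2 + 160*s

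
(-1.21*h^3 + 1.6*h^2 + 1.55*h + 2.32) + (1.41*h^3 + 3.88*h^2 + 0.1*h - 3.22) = 0.2*h^3 + 5.48*h^2 + 1.65*h - 0.9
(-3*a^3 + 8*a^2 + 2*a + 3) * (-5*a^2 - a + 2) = 15*a^5 - 37*a^4 - 24*a^3 - a^2 + a + 6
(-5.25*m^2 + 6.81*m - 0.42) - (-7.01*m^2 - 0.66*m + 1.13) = 1.76*m^2 + 7.47*m - 1.55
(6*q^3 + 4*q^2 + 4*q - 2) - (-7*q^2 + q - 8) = 6*q^3 + 11*q^2 + 3*q + 6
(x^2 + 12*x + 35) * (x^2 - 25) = x^4 + 12*x^3 + 10*x^2 - 300*x - 875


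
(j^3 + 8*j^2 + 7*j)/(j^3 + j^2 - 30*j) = (j^2 + 8*j + 7)/(j^2 + j - 30)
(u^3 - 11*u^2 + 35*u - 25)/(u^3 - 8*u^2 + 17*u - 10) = (u - 5)/(u - 2)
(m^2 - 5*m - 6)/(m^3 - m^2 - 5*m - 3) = (m - 6)/(m^2 - 2*m - 3)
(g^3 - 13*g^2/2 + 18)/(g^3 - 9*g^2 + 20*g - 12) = (g + 3/2)/(g - 1)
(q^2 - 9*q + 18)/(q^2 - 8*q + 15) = (q - 6)/(q - 5)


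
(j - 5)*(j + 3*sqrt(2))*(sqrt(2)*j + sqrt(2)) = sqrt(2)*j^3 - 4*sqrt(2)*j^2 + 6*j^2 - 24*j - 5*sqrt(2)*j - 30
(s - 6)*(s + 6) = s^2 - 36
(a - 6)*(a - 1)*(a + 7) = a^3 - 43*a + 42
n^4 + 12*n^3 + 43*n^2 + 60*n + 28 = (n + 1)*(n + 2)^2*(n + 7)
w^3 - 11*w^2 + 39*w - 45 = (w - 5)*(w - 3)^2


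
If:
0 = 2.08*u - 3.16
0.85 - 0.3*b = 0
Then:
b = 2.83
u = 1.52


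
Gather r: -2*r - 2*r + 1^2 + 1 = 2 - 4*r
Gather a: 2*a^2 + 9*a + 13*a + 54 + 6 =2*a^2 + 22*a + 60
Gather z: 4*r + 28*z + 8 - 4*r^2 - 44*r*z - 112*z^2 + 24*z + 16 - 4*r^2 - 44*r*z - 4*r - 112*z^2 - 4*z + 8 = -8*r^2 - 224*z^2 + z*(48 - 88*r) + 32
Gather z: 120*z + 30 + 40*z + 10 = 160*z + 40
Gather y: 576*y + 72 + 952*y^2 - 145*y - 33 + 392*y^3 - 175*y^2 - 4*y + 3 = 392*y^3 + 777*y^2 + 427*y + 42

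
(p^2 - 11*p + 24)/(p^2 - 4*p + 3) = (p - 8)/(p - 1)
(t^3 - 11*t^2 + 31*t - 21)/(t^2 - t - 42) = (t^2 - 4*t + 3)/(t + 6)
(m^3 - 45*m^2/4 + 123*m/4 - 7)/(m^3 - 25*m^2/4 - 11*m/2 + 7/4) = (m - 4)/(m + 1)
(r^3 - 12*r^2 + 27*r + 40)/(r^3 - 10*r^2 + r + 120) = (r + 1)/(r + 3)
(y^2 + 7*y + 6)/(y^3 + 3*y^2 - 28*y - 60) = (y + 1)/(y^2 - 3*y - 10)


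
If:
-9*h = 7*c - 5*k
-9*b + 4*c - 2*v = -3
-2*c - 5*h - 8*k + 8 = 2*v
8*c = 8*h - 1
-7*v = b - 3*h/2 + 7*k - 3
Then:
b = 8303/16044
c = 6341/32088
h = 1294/4011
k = 27511/32088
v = -13913/32088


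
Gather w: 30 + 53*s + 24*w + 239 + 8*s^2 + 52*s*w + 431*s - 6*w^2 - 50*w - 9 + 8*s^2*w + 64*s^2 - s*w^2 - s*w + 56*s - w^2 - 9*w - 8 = 72*s^2 + 540*s + w^2*(-s - 7) + w*(8*s^2 + 51*s - 35) + 252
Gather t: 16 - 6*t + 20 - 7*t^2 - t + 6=-7*t^2 - 7*t + 42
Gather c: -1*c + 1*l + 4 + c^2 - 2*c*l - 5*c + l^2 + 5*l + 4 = c^2 + c*(-2*l - 6) + l^2 + 6*l + 8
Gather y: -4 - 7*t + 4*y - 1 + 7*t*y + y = -7*t + y*(7*t + 5) - 5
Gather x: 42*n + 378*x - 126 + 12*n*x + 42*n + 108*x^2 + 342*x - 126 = 84*n + 108*x^2 + x*(12*n + 720) - 252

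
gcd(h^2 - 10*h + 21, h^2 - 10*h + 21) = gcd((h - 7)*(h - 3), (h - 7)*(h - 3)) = h^2 - 10*h + 21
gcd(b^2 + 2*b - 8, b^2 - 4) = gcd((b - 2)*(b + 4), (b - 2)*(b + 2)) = b - 2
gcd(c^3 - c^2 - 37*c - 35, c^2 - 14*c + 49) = c - 7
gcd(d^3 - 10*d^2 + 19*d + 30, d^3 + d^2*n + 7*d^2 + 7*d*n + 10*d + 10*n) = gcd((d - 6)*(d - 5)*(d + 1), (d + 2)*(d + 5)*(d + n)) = 1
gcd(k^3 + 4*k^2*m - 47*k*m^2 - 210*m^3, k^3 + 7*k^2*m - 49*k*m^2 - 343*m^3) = k - 7*m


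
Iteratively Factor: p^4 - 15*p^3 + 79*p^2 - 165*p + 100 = (p - 5)*(p^3 - 10*p^2 + 29*p - 20) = (p - 5)^2*(p^2 - 5*p + 4) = (p - 5)^2*(p - 4)*(p - 1)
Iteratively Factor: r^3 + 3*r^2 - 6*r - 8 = (r + 1)*(r^2 + 2*r - 8) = (r - 2)*(r + 1)*(r + 4)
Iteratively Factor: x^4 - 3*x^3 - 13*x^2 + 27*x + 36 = (x - 3)*(x^3 - 13*x - 12) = (x - 4)*(x - 3)*(x^2 + 4*x + 3) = (x - 4)*(x - 3)*(x + 1)*(x + 3)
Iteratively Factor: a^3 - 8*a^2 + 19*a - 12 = (a - 1)*(a^2 - 7*a + 12) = (a - 3)*(a - 1)*(a - 4)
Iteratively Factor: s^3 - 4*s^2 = (s - 4)*(s^2) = s*(s - 4)*(s)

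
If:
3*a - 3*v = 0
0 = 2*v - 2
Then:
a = 1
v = 1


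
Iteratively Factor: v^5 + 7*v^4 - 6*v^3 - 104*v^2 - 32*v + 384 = (v + 4)*(v^4 + 3*v^3 - 18*v^2 - 32*v + 96) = (v + 4)^2*(v^3 - v^2 - 14*v + 24) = (v - 3)*(v + 4)^2*(v^2 + 2*v - 8) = (v - 3)*(v - 2)*(v + 4)^2*(v + 4)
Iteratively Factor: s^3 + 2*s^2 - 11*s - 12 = (s - 3)*(s^2 + 5*s + 4) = (s - 3)*(s + 1)*(s + 4)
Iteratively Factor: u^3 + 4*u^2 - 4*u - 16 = (u + 2)*(u^2 + 2*u - 8) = (u + 2)*(u + 4)*(u - 2)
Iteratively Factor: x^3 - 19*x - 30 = (x + 3)*(x^2 - 3*x - 10) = (x - 5)*(x + 3)*(x + 2)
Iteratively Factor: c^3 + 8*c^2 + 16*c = (c + 4)*(c^2 + 4*c) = (c + 4)^2*(c)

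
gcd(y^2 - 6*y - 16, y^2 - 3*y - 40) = y - 8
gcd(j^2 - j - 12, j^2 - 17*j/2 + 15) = 1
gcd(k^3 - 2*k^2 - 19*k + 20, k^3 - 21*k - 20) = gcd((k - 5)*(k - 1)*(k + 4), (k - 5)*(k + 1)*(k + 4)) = k^2 - k - 20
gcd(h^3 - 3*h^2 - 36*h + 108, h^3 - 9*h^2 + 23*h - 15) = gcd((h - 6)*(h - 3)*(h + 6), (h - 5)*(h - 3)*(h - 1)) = h - 3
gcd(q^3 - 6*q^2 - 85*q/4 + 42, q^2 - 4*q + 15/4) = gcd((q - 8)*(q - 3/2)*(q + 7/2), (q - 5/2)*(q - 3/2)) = q - 3/2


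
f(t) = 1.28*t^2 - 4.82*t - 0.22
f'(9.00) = 18.22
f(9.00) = 60.08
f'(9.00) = 18.22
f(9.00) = 60.08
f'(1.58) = -0.78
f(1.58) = -4.64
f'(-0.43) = -5.92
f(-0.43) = 2.09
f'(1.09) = -2.03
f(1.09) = -3.95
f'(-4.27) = -15.75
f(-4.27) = 43.70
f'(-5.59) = -19.13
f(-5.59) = 66.72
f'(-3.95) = -14.93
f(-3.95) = 38.79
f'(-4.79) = -17.08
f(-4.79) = 52.24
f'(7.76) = 15.05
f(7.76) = 39.46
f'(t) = 2.56*t - 4.82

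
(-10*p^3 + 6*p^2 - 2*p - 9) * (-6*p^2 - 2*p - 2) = 60*p^5 - 16*p^4 + 20*p^3 + 46*p^2 + 22*p + 18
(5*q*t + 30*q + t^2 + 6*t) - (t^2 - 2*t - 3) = 5*q*t + 30*q + 8*t + 3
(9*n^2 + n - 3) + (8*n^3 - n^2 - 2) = 8*n^3 + 8*n^2 + n - 5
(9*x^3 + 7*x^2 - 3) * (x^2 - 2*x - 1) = 9*x^5 - 11*x^4 - 23*x^3 - 10*x^2 + 6*x + 3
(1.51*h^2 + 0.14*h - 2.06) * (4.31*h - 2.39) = 6.5081*h^3 - 3.0055*h^2 - 9.2132*h + 4.9234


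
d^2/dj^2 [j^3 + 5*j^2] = 6*j + 10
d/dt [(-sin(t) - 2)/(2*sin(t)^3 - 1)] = (4*sin(t)^3 + 12*sin(t)^2 + 1)*cos(t)/(2*sin(t)^3 - 1)^2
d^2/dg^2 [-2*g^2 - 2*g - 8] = -4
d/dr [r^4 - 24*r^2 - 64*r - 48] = 4*r^3 - 48*r - 64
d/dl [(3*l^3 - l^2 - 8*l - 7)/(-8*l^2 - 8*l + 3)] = (-24*l^4 - 48*l^3 - 29*l^2 - 118*l - 80)/(64*l^4 + 128*l^3 + 16*l^2 - 48*l + 9)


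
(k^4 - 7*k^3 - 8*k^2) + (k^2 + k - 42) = k^4 - 7*k^3 - 7*k^2 + k - 42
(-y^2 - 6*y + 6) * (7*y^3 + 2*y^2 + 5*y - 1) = -7*y^5 - 44*y^4 + 25*y^3 - 17*y^2 + 36*y - 6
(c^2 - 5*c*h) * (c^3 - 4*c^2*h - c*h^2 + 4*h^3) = c^5 - 9*c^4*h + 19*c^3*h^2 + 9*c^2*h^3 - 20*c*h^4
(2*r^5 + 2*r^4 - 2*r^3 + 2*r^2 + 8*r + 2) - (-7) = 2*r^5 + 2*r^4 - 2*r^3 + 2*r^2 + 8*r + 9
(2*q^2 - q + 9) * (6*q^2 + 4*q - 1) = 12*q^4 + 2*q^3 + 48*q^2 + 37*q - 9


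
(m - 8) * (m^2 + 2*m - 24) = m^3 - 6*m^2 - 40*m + 192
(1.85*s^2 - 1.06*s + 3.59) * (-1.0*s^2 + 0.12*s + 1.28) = -1.85*s^4 + 1.282*s^3 - 1.3492*s^2 - 0.926*s + 4.5952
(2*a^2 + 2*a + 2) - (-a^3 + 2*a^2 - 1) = a^3 + 2*a + 3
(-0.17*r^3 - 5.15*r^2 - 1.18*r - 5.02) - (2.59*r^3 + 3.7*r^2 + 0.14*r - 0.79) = -2.76*r^3 - 8.85*r^2 - 1.32*r - 4.23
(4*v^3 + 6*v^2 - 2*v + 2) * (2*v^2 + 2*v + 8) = 8*v^5 + 20*v^4 + 40*v^3 + 48*v^2 - 12*v + 16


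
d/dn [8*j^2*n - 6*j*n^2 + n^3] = 8*j^2 - 12*j*n + 3*n^2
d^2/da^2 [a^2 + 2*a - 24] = 2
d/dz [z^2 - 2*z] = 2*z - 2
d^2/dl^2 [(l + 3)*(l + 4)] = 2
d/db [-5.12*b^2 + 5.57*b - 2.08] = 5.57 - 10.24*b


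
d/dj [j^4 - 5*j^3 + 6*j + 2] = 4*j^3 - 15*j^2 + 6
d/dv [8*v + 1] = 8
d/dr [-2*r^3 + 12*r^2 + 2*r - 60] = -6*r^2 + 24*r + 2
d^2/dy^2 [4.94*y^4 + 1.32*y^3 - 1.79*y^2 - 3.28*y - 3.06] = 59.28*y^2 + 7.92*y - 3.58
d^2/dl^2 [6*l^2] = 12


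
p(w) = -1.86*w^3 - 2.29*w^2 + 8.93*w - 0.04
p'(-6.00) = -164.47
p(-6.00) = 265.70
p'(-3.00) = -27.55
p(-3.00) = 2.78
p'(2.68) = -43.42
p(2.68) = -28.36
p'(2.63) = -41.71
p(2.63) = -26.23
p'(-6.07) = -168.86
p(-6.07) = 277.37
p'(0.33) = 6.81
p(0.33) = 2.59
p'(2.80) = -47.64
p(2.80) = -33.82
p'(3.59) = -79.43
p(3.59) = -83.55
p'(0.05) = 8.69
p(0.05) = 0.40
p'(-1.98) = -3.88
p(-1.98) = -12.26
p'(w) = -5.58*w^2 - 4.58*w + 8.93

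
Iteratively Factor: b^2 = (b)*(b)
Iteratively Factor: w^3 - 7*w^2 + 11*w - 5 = (w - 1)*(w^2 - 6*w + 5) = (w - 1)^2*(w - 5)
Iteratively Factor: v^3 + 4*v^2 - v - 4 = (v + 1)*(v^2 + 3*v - 4) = (v - 1)*(v + 1)*(v + 4)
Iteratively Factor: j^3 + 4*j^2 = (j + 4)*(j^2) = j*(j + 4)*(j)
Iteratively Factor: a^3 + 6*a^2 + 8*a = (a + 2)*(a^2 + 4*a) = (a + 2)*(a + 4)*(a)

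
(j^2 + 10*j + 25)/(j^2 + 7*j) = (j^2 + 10*j + 25)/(j*(j + 7))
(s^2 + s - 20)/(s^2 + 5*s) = (s - 4)/s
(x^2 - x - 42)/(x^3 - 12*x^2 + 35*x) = (x + 6)/(x*(x - 5))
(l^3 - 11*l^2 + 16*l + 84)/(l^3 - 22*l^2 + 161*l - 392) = (l^2 - 4*l - 12)/(l^2 - 15*l + 56)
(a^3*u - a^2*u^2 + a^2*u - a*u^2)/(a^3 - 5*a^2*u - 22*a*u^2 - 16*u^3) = a*u*(-a^2 + a*u - a + u)/(-a^3 + 5*a^2*u + 22*a*u^2 + 16*u^3)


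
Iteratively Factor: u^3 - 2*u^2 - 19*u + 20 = (u - 1)*(u^2 - u - 20) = (u - 5)*(u - 1)*(u + 4)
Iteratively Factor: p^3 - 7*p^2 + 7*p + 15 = (p + 1)*(p^2 - 8*p + 15) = (p - 5)*(p + 1)*(p - 3)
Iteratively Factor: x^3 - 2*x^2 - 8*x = (x + 2)*(x^2 - 4*x) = (x - 4)*(x + 2)*(x)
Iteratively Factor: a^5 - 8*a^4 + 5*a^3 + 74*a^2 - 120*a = (a - 5)*(a^4 - 3*a^3 - 10*a^2 + 24*a) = (a - 5)*(a + 3)*(a^3 - 6*a^2 + 8*a) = (a - 5)*(a - 2)*(a + 3)*(a^2 - 4*a) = a*(a - 5)*(a - 2)*(a + 3)*(a - 4)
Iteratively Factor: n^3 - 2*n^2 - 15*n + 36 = (n - 3)*(n^2 + n - 12) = (n - 3)^2*(n + 4)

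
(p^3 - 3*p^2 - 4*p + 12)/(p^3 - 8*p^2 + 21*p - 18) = (p + 2)/(p - 3)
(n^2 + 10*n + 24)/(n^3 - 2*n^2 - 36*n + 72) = (n + 4)/(n^2 - 8*n + 12)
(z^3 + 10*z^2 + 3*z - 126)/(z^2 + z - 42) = (z^2 + 3*z - 18)/(z - 6)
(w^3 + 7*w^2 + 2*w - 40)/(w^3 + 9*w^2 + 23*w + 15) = (w^2 + 2*w - 8)/(w^2 + 4*w + 3)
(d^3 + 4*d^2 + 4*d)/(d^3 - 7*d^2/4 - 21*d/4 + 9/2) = 4*d*(d + 2)/(4*d^2 - 15*d + 9)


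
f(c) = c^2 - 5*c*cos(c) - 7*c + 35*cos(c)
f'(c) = 5*c*sin(c) + 2*c - 35*sin(c) - 5*cos(c) - 7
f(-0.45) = 36.89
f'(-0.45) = 3.80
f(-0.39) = 37.06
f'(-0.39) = 1.64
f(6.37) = -0.87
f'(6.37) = 0.49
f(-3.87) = 1.51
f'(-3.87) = -47.19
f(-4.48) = 38.21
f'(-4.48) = -70.67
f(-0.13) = 36.28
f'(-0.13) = -7.60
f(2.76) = -31.38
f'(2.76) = -4.73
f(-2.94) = -19.47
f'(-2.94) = 1.97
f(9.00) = 27.11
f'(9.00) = 19.68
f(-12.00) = 308.17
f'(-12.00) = -86.19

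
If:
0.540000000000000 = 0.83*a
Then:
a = 0.65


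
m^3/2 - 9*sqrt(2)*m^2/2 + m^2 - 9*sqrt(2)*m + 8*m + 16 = (m/2 + 1)*(m - 8*sqrt(2))*(m - sqrt(2))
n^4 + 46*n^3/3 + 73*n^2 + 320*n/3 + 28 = (n + 1/3)*(n + 2)*(n + 6)*(n + 7)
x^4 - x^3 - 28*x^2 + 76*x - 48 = (x - 4)*(x - 2)*(x - 1)*(x + 6)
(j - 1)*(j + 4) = j^2 + 3*j - 4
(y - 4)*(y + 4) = y^2 - 16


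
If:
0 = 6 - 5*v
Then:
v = 6/5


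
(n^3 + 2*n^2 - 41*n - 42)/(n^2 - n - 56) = (n^2 - 5*n - 6)/(n - 8)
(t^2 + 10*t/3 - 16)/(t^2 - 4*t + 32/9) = 3*(t + 6)/(3*t - 4)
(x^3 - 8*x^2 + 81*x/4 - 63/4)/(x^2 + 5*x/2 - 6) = (2*x^2 - 13*x + 21)/(2*(x + 4))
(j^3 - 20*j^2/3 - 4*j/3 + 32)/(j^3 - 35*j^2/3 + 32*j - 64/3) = (j^2 - 4*j - 12)/(j^2 - 9*j + 8)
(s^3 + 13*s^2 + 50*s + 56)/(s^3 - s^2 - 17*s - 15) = (s^3 + 13*s^2 + 50*s + 56)/(s^3 - s^2 - 17*s - 15)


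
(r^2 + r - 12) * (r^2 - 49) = r^4 + r^3 - 61*r^2 - 49*r + 588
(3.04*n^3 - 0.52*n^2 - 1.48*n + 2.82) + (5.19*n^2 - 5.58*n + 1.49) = 3.04*n^3 + 4.67*n^2 - 7.06*n + 4.31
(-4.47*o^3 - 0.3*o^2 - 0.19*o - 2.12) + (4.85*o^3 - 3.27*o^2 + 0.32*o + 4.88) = 0.38*o^3 - 3.57*o^2 + 0.13*o + 2.76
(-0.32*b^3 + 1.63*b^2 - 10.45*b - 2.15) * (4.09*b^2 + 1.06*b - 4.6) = -1.3088*b^5 + 6.3275*b^4 - 39.5407*b^3 - 27.3685*b^2 + 45.791*b + 9.89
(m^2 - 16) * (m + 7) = m^3 + 7*m^2 - 16*m - 112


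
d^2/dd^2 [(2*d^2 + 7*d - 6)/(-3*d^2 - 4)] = 2*(-63*d^3 + 234*d^2 + 252*d - 104)/(27*d^6 + 108*d^4 + 144*d^2 + 64)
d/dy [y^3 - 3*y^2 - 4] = 3*y*(y - 2)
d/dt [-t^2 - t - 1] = -2*t - 1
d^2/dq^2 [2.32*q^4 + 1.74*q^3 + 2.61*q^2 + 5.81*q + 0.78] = 27.84*q^2 + 10.44*q + 5.22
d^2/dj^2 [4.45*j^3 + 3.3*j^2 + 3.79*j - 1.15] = 26.7*j + 6.6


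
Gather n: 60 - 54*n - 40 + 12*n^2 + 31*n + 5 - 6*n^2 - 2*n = 6*n^2 - 25*n + 25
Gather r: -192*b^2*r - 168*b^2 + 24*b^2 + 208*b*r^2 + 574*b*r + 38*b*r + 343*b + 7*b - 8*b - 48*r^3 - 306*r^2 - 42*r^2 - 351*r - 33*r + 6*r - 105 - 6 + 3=-144*b^2 + 342*b - 48*r^3 + r^2*(208*b - 348) + r*(-192*b^2 + 612*b - 378) - 108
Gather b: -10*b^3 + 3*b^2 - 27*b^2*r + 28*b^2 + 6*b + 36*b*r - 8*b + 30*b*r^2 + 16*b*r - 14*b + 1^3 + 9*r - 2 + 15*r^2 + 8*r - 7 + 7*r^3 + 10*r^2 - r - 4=-10*b^3 + b^2*(31 - 27*r) + b*(30*r^2 + 52*r - 16) + 7*r^3 + 25*r^2 + 16*r - 12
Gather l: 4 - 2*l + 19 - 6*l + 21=44 - 8*l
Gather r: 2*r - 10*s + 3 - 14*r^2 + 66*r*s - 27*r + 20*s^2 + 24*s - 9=-14*r^2 + r*(66*s - 25) + 20*s^2 + 14*s - 6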